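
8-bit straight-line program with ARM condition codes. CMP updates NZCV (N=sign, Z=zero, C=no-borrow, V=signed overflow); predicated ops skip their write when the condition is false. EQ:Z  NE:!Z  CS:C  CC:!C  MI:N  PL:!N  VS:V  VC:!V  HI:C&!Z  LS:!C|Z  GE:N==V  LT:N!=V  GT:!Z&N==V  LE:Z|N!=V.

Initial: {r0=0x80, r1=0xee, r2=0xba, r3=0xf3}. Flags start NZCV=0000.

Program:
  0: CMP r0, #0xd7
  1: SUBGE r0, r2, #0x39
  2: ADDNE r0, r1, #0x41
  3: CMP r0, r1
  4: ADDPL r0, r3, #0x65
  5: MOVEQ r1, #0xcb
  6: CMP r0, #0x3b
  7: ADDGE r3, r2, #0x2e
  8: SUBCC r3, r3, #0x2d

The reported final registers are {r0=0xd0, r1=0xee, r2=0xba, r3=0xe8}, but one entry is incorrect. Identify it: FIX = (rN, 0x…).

0: ✓ CMP  NZCV=1000
1: · SUBGE
2: ✓ ADDNE  r0←0x2f
3: ✓ CMP  NZCV=0000
4: ✓ ADDPL  r0←0x58
5: · MOVEQ
6: ✓ CMP  NZCV=0010
7: ✓ ADDGE  r3←0xe8
8: · SUBCC

FIX = (r0, 0x58)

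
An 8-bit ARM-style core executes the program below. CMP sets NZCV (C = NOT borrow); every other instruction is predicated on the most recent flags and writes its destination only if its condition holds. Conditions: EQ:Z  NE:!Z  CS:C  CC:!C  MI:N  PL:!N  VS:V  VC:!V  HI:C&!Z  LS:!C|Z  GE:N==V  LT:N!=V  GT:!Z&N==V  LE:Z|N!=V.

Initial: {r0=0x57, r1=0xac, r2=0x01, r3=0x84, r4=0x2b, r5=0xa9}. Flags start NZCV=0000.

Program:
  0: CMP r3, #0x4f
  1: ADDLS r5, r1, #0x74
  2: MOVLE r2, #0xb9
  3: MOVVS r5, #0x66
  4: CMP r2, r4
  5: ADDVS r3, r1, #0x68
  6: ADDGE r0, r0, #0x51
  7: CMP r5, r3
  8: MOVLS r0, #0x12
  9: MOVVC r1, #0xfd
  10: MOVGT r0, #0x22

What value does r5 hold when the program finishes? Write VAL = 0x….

VAL = 0x66

0: ✓ CMP  NZCV=0011
1: · ADDLS
2: ✓ MOVLE  r2←0xb9
3: ✓ MOVVS  r5←0x66
4: ✓ CMP  NZCV=1010
5: · ADDVS
6: · ADDGE
7: ✓ CMP  NZCV=1001
8: ✓ MOVLS  r0←0x12
9: · MOVVC
10: ✓ MOVGT  r0←0x22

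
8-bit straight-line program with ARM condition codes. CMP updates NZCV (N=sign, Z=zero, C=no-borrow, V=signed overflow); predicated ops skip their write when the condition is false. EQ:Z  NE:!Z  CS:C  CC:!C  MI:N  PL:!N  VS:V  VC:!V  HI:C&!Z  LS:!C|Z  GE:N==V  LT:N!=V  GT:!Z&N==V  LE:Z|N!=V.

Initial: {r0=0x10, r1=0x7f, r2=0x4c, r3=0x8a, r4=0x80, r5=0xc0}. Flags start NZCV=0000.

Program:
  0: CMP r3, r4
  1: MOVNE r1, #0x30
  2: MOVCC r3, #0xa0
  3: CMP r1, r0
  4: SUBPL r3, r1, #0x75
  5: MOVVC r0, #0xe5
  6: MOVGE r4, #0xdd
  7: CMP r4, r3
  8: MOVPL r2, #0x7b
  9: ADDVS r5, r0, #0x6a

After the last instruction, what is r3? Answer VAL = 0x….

VAL = 0xbb

0: ✓ CMP  NZCV=0010
1: ✓ MOVNE  r1←0x30
2: · MOVCC
3: ✓ CMP  NZCV=0010
4: ✓ SUBPL  r3←0xbb
5: ✓ MOVVC  r0←0xe5
6: ✓ MOVGE  r4←0xdd
7: ✓ CMP  NZCV=0010
8: ✓ MOVPL  r2←0x7b
9: · ADDVS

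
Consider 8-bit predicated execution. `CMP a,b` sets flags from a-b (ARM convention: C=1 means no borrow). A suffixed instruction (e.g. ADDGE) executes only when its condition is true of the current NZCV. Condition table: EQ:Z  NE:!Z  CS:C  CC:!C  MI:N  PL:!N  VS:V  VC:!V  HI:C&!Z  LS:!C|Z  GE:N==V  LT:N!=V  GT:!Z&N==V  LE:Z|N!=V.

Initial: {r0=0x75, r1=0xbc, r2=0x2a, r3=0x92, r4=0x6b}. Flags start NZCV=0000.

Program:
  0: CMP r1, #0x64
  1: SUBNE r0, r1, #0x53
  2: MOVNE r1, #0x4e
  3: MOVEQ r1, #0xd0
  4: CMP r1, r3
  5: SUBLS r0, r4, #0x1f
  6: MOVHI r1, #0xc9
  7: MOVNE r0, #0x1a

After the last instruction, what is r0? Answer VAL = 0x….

VAL = 0x1a

0: ✓ CMP  NZCV=0011
1: ✓ SUBNE  r0←0x69
2: ✓ MOVNE  r1←0x4e
3: · MOVEQ
4: ✓ CMP  NZCV=1001
5: ✓ SUBLS  r0←0x4c
6: · MOVHI
7: ✓ MOVNE  r0←0x1a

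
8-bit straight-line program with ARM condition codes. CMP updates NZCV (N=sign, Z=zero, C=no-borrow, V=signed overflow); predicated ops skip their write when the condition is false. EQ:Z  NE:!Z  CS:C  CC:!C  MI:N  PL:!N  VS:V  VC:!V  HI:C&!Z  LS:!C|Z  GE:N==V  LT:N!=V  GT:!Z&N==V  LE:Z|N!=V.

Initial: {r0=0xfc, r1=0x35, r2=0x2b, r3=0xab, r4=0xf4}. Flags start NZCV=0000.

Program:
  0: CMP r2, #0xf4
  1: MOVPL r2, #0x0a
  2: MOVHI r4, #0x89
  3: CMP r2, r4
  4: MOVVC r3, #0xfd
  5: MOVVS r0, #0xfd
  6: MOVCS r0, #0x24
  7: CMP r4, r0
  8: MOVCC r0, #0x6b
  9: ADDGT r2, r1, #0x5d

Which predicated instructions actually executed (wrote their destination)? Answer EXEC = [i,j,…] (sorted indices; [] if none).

EXEC = [1,4,8]

0: ✓ CMP  NZCV=0000
1: ✓ MOVPL  r2←0x0a
2: · MOVHI
3: ✓ CMP  NZCV=0000
4: ✓ MOVVC  r3←0xfd
5: · MOVVS
6: · MOVCS
7: ✓ CMP  NZCV=1000
8: ✓ MOVCC  r0←0x6b
9: · ADDGT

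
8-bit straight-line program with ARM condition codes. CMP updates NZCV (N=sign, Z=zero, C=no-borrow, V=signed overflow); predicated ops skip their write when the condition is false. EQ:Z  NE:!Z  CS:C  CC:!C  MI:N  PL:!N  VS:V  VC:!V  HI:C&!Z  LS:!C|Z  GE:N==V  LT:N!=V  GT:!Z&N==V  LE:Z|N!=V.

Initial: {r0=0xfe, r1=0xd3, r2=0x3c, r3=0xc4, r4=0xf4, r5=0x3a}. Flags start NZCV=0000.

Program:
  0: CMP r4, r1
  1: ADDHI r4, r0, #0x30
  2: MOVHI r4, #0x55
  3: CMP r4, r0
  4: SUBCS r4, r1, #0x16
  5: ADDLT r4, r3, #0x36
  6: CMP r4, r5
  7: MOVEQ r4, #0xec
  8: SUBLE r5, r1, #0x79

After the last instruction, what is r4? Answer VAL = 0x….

[0] flags=0010 → (cmp)
[1] flags=0010 HI?T → r4=0x2e
[2] flags=0010 HI?T → r4=0x55
[3] flags=0000 → (cmp)
[4] flags=0000 CS?F → skip
[5] flags=0000 LT?F → skip
[6] flags=0010 → (cmp)
[7] flags=0010 EQ?F → skip
[8] flags=0010 LE?F → skip

VAL = 0x55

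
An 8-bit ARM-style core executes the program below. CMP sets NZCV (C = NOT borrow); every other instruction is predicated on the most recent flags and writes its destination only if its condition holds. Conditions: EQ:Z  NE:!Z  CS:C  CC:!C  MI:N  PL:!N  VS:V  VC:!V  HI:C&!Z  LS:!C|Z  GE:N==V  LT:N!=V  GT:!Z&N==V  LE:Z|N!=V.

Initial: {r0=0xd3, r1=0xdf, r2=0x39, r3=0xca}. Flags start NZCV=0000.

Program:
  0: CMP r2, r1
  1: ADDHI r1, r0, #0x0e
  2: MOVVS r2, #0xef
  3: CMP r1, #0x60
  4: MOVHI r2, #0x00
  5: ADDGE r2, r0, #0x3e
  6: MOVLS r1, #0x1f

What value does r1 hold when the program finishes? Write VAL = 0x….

VAL = 0xdf

0: ✓ CMP  NZCV=0000
1: · ADDHI
2: · MOVVS
3: ✓ CMP  NZCV=0011
4: ✓ MOVHI  r2←0x00
5: · ADDGE
6: · MOVLS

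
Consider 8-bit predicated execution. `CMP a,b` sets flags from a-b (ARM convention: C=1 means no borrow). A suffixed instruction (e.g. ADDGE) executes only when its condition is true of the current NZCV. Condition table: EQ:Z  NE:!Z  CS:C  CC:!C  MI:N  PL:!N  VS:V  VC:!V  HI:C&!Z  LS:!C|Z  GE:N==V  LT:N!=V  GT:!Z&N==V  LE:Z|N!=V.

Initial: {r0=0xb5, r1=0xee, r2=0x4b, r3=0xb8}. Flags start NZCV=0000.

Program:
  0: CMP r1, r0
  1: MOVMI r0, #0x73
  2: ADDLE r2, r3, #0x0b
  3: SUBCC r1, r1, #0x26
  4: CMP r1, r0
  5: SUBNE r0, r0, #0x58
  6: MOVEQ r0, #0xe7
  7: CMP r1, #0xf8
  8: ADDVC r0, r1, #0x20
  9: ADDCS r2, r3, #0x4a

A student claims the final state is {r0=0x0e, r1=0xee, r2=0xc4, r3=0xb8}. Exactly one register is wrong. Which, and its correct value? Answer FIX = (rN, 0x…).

FIX = (r2, 0x4b)

[0] flags=0010 → (cmp)
[1] flags=0010 MI?F → skip
[2] flags=0010 LE?F → skip
[3] flags=0010 CC?F → skip
[4] flags=0010 → (cmp)
[5] flags=0010 NE?T → r0=0x5d
[6] flags=0010 EQ?F → skip
[7] flags=1000 → (cmp)
[8] flags=1000 VC?T → r0=0x0e
[9] flags=1000 CS?F → skip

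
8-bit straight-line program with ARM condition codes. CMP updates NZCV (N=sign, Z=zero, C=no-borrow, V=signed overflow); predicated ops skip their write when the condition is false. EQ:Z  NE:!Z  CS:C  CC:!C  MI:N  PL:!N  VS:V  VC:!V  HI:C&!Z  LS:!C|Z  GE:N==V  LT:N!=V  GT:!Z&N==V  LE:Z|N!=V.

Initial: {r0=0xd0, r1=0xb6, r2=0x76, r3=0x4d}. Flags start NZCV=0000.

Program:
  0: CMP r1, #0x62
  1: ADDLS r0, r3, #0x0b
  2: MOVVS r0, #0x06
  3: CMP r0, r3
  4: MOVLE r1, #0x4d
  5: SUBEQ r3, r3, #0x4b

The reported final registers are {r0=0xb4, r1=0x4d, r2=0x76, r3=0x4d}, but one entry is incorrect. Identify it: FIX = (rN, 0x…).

FIX = (r0, 0x06)

0: ✓ CMP  NZCV=0011
1: · ADDLS
2: ✓ MOVVS  r0←0x06
3: ✓ CMP  NZCV=1000
4: ✓ MOVLE  r1←0x4d
5: · SUBEQ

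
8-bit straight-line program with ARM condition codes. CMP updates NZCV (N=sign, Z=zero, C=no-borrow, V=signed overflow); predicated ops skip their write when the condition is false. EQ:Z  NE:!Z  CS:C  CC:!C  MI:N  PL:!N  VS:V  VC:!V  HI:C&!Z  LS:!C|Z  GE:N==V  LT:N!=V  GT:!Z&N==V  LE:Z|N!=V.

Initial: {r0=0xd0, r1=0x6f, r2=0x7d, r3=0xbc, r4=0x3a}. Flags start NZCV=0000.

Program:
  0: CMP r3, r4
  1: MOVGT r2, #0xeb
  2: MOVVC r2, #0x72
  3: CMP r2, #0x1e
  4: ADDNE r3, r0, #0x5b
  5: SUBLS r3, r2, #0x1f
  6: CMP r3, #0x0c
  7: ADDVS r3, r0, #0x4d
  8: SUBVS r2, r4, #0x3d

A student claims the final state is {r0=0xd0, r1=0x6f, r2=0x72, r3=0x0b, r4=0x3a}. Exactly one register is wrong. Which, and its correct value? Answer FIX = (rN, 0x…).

0: ✓ CMP  NZCV=1010
1: · MOVGT
2: ✓ MOVVC  r2←0x72
3: ✓ CMP  NZCV=0010
4: ✓ ADDNE  r3←0x2b
5: · SUBLS
6: ✓ CMP  NZCV=0010
7: · ADDVS
8: · SUBVS

FIX = (r3, 0x2b)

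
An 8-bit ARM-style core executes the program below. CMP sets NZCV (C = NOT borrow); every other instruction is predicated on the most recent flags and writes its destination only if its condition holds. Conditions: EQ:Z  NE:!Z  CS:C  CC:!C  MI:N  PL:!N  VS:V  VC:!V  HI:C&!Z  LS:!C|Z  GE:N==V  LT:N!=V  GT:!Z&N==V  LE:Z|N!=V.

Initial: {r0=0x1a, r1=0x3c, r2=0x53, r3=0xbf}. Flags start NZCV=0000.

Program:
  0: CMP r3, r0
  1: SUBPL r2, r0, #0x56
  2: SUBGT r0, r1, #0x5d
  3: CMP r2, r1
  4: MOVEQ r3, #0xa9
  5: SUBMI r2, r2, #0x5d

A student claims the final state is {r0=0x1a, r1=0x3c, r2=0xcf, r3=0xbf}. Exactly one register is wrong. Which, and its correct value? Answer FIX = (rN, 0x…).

0: ✓ CMP  NZCV=1010
1: · SUBPL
2: · SUBGT
3: ✓ CMP  NZCV=0010
4: · MOVEQ
5: · SUBMI

FIX = (r2, 0x53)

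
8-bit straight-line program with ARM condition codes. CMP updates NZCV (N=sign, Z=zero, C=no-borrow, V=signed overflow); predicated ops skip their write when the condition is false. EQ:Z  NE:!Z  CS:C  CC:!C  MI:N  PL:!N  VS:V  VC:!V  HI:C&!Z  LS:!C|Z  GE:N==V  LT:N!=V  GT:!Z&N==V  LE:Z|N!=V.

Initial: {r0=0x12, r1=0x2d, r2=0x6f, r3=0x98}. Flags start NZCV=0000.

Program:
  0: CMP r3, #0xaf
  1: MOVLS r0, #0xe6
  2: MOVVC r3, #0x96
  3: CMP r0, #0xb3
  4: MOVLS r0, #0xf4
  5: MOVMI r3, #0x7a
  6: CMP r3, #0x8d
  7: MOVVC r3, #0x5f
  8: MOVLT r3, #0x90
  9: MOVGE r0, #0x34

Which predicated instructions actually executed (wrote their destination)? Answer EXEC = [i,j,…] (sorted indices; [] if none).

0: ✓ CMP  NZCV=1000
1: ✓ MOVLS  r0←0xe6
2: ✓ MOVVC  r3←0x96
3: ✓ CMP  NZCV=0010
4: · MOVLS
5: · MOVMI
6: ✓ CMP  NZCV=0010
7: ✓ MOVVC  r3←0x5f
8: · MOVLT
9: ✓ MOVGE  r0←0x34

EXEC = [1,2,7,9]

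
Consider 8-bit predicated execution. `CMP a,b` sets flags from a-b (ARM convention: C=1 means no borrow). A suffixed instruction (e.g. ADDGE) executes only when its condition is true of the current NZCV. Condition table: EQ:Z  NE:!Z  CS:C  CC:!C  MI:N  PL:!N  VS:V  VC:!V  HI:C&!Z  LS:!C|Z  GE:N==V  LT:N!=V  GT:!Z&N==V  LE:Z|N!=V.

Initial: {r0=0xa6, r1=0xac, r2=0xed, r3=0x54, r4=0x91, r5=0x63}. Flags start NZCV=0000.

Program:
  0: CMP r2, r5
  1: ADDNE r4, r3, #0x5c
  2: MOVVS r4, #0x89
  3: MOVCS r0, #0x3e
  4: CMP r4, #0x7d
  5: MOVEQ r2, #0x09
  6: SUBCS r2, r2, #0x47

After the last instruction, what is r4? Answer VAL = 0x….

VAL = 0xb0

0: ✓ CMP  NZCV=1010
1: ✓ ADDNE  r4←0xb0
2: · MOVVS
3: ✓ MOVCS  r0←0x3e
4: ✓ CMP  NZCV=0011
5: · MOVEQ
6: ✓ SUBCS  r2←0xa6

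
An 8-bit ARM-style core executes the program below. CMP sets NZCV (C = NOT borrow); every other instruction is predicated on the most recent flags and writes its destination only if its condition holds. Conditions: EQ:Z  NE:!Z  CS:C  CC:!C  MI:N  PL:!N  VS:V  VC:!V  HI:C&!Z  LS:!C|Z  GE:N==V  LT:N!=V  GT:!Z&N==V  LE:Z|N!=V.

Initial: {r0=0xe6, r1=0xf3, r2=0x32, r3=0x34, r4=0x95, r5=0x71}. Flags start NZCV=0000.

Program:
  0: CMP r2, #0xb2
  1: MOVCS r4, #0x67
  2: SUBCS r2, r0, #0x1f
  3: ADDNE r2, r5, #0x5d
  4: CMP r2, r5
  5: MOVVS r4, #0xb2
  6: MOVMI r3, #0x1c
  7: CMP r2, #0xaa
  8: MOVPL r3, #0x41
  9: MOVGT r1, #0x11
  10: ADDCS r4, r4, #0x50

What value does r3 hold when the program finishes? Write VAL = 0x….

0: ✓ CMP  NZCV=1001
1: · MOVCS
2: · SUBCS
3: ✓ ADDNE  r2←0xce
4: ✓ CMP  NZCV=0011
5: ✓ MOVVS  r4←0xb2
6: · MOVMI
7: ✓ CMP  NZCV=0010
8: ✓ MOVPL  r3←0x41
9: ✓ MOVGT  r1←0x11
10: ✓ ADDCS  r4←0x02

VAL = 0x41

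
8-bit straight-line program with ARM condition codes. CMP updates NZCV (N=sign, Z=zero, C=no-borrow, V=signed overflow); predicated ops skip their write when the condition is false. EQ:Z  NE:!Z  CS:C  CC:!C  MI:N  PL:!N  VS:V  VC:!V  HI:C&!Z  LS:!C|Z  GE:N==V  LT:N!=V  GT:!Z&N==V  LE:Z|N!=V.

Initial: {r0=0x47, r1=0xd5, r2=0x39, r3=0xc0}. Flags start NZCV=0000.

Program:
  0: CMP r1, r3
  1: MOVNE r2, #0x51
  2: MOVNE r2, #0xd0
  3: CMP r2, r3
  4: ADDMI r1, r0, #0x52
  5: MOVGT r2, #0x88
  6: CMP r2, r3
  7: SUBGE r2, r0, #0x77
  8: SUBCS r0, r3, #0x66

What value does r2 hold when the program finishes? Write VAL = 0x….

0: ✓ CMP  NZCV=0010
1: ✓ MOVNE  r2←0x51
2: ✓ MOVNE  r2←0xd0
3: ✓ CMP  NZCV=0010
4: · ADDMI
5: ✓ MOVGT  r2←0x88
6: ✓ CMP  NZCV=1000
7: · SUBGE
8: · SUBCS

VAL = 0x88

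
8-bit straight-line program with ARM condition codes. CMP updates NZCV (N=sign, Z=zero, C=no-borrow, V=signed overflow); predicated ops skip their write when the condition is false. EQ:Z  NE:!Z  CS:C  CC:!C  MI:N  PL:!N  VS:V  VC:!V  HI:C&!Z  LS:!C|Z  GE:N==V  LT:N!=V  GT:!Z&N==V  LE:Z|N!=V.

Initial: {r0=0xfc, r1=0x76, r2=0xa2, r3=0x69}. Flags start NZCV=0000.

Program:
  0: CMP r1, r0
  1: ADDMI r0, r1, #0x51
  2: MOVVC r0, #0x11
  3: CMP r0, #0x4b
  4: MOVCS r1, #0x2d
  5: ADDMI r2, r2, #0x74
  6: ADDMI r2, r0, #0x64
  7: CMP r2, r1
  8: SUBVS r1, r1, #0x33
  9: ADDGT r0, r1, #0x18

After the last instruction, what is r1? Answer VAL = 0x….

0: ✓ CMP  NZCV=0000
1: · ADDMI
2: ✓ MOVVC  r0←0x11
3: ✓ CMP  NZCV=1000
4: · MOVCS
5: ✓ ADDMI  r2←0x16
6: ✓ ADDMI  r2←0x75
7: ✓ CMP  NZCV=1000
8: · SUBVS
9: · ADDGT

VAL = 0x76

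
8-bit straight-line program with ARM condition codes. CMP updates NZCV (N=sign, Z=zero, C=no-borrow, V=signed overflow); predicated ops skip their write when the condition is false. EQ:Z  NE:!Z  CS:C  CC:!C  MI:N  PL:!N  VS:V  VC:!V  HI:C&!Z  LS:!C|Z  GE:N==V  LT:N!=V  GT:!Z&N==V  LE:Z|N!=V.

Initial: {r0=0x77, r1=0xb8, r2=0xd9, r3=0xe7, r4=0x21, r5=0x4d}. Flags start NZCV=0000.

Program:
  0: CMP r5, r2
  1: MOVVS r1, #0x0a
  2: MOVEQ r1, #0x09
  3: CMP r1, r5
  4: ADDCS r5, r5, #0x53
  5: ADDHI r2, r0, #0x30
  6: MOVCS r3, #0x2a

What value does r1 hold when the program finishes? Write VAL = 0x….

VAL = 0xb8

0: ✓ CMP  NZCV=0000
1: · MOVVS
2: · MOVEQ
3: ✓ CMP  NZCV=0011
4: ✓ ADDCS  r5←0xa0
5: ✓ ADDHI  r2←0xa7
6: ✓ MOVCS  r3←0x2a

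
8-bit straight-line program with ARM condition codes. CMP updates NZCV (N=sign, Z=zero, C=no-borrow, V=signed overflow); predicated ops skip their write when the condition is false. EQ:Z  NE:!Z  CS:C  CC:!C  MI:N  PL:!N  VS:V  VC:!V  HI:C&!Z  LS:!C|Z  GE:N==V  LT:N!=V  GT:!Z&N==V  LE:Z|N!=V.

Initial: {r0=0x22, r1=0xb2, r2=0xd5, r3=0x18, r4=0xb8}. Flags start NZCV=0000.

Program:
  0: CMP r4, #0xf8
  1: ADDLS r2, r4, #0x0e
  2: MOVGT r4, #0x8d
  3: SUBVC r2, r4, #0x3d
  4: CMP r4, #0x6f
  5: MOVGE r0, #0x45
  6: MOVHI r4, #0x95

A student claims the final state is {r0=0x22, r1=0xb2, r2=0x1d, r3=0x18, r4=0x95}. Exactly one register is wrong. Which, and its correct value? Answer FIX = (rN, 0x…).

FIX = (r2, 0x7b)

0: ✓ CMP  NZCV=1000
1: ✓ ADDLS  r2←0xc6
2: · MOVGT
3: ✓ SUBVC  r2←0x7b
4: ✓ CMP  NZCV=0011
5: · MOVGE
6: ✓ MOVHI  r4←0x95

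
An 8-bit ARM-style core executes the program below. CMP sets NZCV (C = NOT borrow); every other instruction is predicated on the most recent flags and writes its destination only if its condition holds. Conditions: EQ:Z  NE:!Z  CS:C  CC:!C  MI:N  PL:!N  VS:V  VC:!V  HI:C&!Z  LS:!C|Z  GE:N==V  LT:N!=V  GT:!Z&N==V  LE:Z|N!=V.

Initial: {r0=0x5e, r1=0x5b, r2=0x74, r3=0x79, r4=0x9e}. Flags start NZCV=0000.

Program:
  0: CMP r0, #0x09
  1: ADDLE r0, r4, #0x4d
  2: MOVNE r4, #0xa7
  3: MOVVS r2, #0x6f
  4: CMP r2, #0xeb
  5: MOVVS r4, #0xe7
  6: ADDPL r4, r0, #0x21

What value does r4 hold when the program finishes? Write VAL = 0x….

0: ✓ CMP  NZCV=0010
1: · ADDLE
2: ✓ MOVNE  r4←0xa7
3: · MOVVS
4: ✓ CMP  NZCV=1001
5: ✓ MOVVS  r4←0xe7
6: · ADDPL

VAL = 0xe7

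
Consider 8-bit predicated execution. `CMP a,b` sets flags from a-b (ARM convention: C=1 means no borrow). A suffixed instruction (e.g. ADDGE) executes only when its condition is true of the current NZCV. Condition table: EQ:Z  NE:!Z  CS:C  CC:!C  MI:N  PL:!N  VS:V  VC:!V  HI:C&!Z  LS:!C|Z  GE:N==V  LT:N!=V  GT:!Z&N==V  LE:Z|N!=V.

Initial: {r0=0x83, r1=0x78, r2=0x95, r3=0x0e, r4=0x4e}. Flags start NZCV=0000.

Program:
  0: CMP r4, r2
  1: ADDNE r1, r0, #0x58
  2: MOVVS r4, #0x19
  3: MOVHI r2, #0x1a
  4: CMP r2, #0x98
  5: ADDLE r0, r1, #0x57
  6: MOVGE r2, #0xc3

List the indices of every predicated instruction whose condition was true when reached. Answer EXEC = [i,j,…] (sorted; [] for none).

EXEC = [1,2,5]

[0] flags=1001 → (cmp)
[1] flags=1001 NE?T → r1=0xdb
[2] flags=1001 VS?T → r4=0x19
[3] flags=1001 HI?F → skip
[4] flags=1000 → (cmp)
[5] flags=1000 LE?T → r0=0x32
[6] flags=1000 GE?F → skip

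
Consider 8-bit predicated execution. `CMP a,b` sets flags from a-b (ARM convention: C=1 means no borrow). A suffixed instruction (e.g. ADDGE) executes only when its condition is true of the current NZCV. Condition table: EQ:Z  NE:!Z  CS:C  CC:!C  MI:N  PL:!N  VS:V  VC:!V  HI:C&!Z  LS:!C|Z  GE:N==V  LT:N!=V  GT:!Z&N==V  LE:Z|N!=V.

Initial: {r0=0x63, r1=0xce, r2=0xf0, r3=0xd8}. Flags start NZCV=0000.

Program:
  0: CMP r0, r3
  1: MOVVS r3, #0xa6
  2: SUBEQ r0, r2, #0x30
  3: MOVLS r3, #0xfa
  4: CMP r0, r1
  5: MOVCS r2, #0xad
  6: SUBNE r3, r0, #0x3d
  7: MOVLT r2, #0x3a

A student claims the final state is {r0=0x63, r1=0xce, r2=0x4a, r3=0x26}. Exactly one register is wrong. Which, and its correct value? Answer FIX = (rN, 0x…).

FIX = (r2, 0xf0)

0: ✓ CMP  NZCV=1001
1: ✓ MOVVS  r3←0xa6
2: · SUBEQ
3: ✓ MOVLS  r3←0xfa
4: ✓ CMP  NZCV=1001
5: · MOVCS
6: ✓ SUBNE  r3←0x26
7: · MOVLT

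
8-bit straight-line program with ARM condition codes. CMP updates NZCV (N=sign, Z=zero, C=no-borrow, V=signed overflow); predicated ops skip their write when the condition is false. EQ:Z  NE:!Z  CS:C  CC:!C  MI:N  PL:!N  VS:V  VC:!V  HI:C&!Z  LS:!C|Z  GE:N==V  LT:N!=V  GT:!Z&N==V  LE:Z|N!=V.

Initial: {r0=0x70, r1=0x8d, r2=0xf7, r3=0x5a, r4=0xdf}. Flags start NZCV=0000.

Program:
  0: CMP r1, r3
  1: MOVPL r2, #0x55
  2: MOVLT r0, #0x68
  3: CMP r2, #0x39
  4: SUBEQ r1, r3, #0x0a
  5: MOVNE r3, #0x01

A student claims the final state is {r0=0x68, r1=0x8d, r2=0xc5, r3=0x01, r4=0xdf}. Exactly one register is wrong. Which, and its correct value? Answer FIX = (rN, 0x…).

FIX = (r2, 0x55)

[0] flags=0011 → (cmp)
[1] flags=0011 PL?T → r2=0x55
[2] flags=0011 LT?T → r0=0x68
[3] flags=0010 → (cmp)
[4] flags=0010 EQ?F → skip
[5] flags=0010 NE?T → r3=0x01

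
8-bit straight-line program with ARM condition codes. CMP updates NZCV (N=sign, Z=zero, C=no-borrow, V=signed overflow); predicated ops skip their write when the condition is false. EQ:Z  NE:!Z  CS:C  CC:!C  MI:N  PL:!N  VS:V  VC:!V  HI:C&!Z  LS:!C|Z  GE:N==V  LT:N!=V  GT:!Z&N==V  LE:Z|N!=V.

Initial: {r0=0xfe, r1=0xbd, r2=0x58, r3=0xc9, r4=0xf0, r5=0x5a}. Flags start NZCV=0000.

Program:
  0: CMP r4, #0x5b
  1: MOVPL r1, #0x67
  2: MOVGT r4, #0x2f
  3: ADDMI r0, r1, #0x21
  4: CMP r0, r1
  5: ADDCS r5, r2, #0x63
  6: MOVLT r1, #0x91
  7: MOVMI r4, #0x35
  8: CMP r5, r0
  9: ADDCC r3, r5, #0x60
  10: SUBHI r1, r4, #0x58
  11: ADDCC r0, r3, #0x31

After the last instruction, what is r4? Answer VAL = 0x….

0: ✓ CMP  NZCV=1010
1: · MOVPL
2: · MOVGT
3: ✓ ADDMI  r0←0xde
4: ✓ CMP  NZCV=0010
5: ✓ ADDCS  r5←0xbb
6: · MOVLT
7: · MOVMI
8: ✓ CMP  NZCV=1000
9: ✓ ADDCC  r3←0x1b
10: · SUBHI
11: ✓ ADDCC  r0←0x4c

VAL = 0xf0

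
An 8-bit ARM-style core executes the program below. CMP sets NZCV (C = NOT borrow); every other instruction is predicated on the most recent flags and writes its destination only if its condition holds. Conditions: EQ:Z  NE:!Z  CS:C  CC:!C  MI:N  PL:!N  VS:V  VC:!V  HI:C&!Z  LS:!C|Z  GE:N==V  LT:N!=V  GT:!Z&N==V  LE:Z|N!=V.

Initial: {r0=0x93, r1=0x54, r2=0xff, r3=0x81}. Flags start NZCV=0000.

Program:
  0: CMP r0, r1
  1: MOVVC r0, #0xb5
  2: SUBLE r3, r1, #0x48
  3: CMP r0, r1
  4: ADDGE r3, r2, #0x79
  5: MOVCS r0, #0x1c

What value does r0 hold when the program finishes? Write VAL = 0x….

VAL = 0x1c

[0] flags=0011 → (cmp)
[1] flags=0011 VC?F → skip
[2] flags=0011 LE?T → r3=0x0c
[3] flags=0011 → (cmp)
[4] flags=0011 GE?F → skip
[5] flags=0011 CS?T → r0=0x1c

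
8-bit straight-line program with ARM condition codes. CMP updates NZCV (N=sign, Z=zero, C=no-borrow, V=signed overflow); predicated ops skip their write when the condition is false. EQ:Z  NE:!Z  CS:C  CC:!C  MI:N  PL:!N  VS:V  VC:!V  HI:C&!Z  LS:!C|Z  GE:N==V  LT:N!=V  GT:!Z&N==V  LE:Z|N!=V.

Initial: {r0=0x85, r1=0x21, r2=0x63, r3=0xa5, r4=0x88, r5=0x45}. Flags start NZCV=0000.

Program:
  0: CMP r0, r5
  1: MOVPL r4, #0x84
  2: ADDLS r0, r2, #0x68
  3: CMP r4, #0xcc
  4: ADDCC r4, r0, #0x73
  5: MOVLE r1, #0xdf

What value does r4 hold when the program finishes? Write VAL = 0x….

VAL = 0xf8

0: ✓ CMP  NZCV=0011
1: ✓ MOVPL  r4←0x84
2: · ADDLS
3: ✓ CMP  NZCV=1000
4: ✓ ADDCC  r4←0xf8
5: ✓ MOVLE  r1←0xdf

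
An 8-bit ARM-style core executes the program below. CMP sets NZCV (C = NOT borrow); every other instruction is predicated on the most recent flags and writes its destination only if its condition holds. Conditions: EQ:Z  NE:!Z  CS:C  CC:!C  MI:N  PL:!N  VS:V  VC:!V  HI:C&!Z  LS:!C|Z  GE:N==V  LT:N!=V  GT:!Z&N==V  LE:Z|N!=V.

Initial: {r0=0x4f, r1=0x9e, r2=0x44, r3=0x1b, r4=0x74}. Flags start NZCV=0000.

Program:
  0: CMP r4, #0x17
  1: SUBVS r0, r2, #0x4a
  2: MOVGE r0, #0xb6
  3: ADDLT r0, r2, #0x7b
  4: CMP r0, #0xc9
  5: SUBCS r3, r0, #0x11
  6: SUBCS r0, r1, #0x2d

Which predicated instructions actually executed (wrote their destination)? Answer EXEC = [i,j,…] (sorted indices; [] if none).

[0] flags=0010 → (cmp)
[1] flags=0010 VS?F → skip
[2] flags=0010 GE?T → r0=0xb6
[3] flags=0010 LT?F → skip
[4] flags=1000 → (cmp)
[5] flags=1000 CS?F → skip
[6] flags=1000 CS?F → skip

EXEC = [2]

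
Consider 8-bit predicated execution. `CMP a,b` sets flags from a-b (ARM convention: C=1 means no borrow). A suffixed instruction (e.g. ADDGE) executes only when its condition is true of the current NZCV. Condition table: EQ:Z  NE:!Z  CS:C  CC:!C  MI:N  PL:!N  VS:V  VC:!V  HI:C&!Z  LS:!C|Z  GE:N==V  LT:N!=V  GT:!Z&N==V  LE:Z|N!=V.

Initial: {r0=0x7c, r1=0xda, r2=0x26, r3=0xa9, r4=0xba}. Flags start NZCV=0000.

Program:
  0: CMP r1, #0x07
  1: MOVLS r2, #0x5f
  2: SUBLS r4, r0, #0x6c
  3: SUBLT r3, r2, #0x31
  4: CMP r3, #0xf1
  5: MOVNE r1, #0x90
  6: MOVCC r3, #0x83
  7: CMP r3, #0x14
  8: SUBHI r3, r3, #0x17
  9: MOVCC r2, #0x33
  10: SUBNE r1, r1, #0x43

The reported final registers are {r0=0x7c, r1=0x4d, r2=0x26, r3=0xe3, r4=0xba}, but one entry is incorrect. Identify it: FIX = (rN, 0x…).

0: ✓ CMP  NZCV=1010
1: · MOVLS
2: · SUBLS
3: ✓ SUBLT  r3←0xf5
4: ✓ CMP  NZCV=0010
5: ✓ MOVNE  r1←0x90
6: · MOVCC
7: ✓ CMP  NZCV=1010
8: ✓ SUBHI  r3←0xde
9: · MOVCC
10: ✓ SUBNE  r1←0x4d

FIX = (r3, 0xde)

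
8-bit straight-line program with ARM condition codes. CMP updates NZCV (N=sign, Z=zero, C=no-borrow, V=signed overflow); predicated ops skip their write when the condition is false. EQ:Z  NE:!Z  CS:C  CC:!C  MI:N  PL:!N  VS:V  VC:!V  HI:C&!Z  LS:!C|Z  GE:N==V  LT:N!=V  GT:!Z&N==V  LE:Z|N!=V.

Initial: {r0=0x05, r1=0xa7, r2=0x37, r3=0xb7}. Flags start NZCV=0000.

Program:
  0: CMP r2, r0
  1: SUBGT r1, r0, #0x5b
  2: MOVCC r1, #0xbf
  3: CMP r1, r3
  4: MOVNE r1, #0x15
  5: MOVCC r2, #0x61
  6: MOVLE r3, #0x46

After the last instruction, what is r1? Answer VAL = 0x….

VAL = 0x15

0: ✓ CMP  NZCV=0010
1: ✓ SUBGT  r1←0xaa
2: · MOVCC
3: ✓ CMP  NZCV=1000
4: ✓ MOVNE  r1←0x15
5: ✓ MOVCC  r2←0x61
6: ✓ MOVLE  r3←0x46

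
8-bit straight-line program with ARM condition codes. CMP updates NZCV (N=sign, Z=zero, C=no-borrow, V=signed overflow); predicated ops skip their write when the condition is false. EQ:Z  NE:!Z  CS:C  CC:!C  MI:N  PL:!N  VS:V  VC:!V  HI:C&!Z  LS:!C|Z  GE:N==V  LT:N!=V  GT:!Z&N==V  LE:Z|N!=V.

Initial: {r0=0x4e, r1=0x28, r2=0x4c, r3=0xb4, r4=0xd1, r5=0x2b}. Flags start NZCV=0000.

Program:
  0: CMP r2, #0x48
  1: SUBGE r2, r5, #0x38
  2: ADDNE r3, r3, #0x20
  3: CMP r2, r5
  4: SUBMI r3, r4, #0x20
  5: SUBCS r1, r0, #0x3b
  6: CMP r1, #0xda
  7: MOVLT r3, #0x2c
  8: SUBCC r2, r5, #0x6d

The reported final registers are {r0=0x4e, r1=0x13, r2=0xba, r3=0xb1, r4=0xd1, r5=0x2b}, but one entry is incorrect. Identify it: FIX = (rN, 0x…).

[0] flags=0010 → (cmp)
[1] flags=0010 GE?T → r2=0xf3
[2] flags=0010 NE?T → r3=0xd4
[3] flags=1010 → (cmp)
[4] flags=1010 MI?T → r3=0xb1
[5] flags=1010 CS?T → r1=0x13
[6] flags=0000 → (cmp)
[7] flags=0000 LT?F → skip
[8] flags=0000 CC?T → r2=0xbe

FIX = (r2, 0xbe)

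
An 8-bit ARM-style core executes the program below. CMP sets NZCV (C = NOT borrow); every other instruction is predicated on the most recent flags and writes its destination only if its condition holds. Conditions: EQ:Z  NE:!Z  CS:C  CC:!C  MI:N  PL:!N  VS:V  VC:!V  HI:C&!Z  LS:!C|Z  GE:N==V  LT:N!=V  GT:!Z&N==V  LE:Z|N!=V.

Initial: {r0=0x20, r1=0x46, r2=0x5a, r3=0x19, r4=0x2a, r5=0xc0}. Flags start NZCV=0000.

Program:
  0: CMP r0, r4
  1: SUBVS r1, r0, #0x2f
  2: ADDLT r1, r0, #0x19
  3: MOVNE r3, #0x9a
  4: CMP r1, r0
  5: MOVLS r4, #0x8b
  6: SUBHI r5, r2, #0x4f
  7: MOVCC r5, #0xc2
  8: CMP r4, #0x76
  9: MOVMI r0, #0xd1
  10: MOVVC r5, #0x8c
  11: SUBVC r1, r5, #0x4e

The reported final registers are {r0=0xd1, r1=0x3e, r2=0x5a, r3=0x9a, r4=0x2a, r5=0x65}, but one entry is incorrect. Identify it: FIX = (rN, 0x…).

[0] flags=1000 → (cmp)
[1] flags=1000 VS?F → skip
[2] flags=1000 LT?T → r1=0x39
[3] flags=1000 NE?T → r3=0x9a
[4] flags=0010 → (cmp)
[5] flags=0010 LS?F → skip
[6] flags=0010 HI?T → r5=0x0b
[7] flags=0010 CC?F → skip
[8] flags=1000 → (cmp)
[9] flags=1000 MI?T → r0=0xd1
[10] flags=1000 VC?T → r5=0x8c
[11] flags=1000 VC?T → r1=0x3e

FIX = (r5, 0x8c)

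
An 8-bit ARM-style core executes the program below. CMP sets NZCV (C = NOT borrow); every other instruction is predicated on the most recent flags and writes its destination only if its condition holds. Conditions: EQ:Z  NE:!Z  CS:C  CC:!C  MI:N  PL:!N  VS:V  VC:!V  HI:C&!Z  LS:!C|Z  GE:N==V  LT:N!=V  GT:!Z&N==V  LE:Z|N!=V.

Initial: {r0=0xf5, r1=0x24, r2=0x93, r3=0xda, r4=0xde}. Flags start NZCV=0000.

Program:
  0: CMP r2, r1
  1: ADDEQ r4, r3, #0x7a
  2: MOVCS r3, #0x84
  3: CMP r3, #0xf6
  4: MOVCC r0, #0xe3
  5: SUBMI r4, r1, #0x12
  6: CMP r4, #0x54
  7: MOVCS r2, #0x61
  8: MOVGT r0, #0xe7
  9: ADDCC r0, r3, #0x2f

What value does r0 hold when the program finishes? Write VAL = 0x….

VAL = 0xb3

0: ✓ CMP  NZCV=0011
1: · ADDEQ
2: ✓ MOVCS  r3←0x84
3: ✓ CMP  NZCV=1000
4: ✓ MOVCC  r0←0xe3
5: ✓ SUBMI  r4←0x12
6: ✓ CMP  NZCV=1000
7: · MOVCS
8: · MOVGT
9: ✓ ADDCC  r0←0xb3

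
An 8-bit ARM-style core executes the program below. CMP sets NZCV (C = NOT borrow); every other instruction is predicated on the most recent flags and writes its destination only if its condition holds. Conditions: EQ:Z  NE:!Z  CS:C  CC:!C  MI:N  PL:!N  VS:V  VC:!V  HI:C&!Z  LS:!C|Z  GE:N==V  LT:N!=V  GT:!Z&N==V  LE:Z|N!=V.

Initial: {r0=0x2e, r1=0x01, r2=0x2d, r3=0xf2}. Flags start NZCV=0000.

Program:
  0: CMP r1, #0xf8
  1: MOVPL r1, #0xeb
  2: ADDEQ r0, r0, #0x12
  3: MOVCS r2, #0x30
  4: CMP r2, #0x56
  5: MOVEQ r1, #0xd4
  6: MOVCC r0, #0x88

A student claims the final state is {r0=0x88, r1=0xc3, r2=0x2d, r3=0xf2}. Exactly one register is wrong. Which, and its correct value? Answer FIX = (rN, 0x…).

FIX = (r1, 0xeb)

0: ✓ CMP  NZCV=0000
1: ✓ MOVPL  r1←0xeb
2: · ADDEQ
3: · MOVCS
4: ✓ CMP  NZCV=1000
5: · MOVEQ
6: ✓ MOVCC  r0←0x88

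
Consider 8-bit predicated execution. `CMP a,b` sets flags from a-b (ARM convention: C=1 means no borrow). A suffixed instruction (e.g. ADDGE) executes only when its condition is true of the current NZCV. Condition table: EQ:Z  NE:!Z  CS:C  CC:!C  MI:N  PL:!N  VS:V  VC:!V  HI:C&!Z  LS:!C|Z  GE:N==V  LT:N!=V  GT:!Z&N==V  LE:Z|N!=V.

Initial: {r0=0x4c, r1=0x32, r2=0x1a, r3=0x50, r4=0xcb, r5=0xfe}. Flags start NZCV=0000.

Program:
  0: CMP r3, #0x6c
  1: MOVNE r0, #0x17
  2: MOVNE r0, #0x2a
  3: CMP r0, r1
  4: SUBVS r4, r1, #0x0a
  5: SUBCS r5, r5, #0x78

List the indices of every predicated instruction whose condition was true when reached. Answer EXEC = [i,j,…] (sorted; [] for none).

EXEC = [1,2]

[0] flags=1000 → (cmp)
[1] flags=1000 NE?T → r0=0x17
[2] flags=1000 NE?T → r0=0x2a
[3] flags=1000 → (cmp)
[4] flags=1000 VS?F → skip
[5] flags=1000 CS?F → skip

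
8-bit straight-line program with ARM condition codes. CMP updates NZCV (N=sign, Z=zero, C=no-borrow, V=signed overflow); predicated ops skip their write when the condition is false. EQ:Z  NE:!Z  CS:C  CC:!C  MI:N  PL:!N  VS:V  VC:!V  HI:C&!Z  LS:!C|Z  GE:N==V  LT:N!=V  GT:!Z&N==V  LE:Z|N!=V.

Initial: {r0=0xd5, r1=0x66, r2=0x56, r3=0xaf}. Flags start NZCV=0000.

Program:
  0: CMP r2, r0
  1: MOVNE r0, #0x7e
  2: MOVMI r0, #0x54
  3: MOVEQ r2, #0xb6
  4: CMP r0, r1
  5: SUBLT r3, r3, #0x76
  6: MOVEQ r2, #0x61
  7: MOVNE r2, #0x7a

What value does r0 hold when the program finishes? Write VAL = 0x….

[0] flags=1001 → (cmp)
[1] flags=1001 NE?T → r0=0x7e
[2] flags=1001 MI?T → r0=0x54
[3] flags=1001 EQ?F → skip
[4] flags=1000 → (cmp)
[5] flags=1000 LT?T → r3=0x39
[6] flags=1000 EQ?F → skip
[7] flags=1000 NE?T → r2=0x7a

VAL = 0x54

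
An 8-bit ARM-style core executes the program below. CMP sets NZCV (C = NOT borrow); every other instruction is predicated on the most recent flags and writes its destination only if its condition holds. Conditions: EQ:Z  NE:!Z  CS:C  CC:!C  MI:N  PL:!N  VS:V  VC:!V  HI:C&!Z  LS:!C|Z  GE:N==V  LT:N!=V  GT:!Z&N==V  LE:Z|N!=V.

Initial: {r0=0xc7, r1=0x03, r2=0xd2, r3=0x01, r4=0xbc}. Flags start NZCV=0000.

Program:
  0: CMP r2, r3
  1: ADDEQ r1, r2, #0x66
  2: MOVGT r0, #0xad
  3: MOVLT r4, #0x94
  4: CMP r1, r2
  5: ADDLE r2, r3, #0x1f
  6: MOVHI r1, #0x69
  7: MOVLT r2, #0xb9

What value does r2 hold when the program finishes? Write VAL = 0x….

[0] flags=1010 → (cmp)
[1] flags=1010 EQ?F → skip
[2] flags=1010 GT?F → skip
[3] flags=1010 LT?T → r4=0x94
[4] flags=0000 → (cmp)
[5] flags=0000 LE?F → skip
[6] flags=0000 HI?F → skip
[7] flags=0000 LT?F → skip

VAL = 0xd2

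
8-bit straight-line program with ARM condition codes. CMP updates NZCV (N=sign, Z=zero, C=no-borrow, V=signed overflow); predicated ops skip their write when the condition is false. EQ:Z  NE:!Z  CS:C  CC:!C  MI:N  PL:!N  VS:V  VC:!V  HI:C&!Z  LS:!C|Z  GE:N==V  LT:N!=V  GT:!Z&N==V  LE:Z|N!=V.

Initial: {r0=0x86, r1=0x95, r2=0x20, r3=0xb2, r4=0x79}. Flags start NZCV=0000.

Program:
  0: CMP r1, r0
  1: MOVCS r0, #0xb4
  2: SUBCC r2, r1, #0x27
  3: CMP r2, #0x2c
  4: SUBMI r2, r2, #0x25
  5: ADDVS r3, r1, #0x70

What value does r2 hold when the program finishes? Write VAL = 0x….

0: ✓ CMP  NZCV=0010
1: ✓ MOVCS  r0←0xb4
2: · SUBCC
3: ✓ CMP  NZCV=1000
4: ✓ SUBMI  r2←0xfb
5: · ADDVS

VAL = 0xfb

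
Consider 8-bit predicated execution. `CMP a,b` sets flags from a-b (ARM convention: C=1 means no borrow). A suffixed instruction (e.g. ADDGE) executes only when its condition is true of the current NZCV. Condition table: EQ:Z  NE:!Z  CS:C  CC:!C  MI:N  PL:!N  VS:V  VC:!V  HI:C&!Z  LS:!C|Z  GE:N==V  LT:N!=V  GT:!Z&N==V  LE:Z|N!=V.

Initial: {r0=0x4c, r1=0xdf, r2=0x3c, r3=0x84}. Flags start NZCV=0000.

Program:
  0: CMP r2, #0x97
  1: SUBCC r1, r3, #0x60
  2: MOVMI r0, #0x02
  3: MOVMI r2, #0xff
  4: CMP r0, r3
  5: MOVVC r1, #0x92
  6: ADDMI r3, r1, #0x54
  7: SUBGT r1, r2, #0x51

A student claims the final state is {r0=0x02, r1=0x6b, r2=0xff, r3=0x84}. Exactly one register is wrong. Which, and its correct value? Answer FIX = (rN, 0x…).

[0] flags=1001 → (cmp)
[1] flags=1001 CC?T → r1=0x24
[2] flags=1001 MI?T → r0=0x02
[3] flags=1001 MI?T → r2=0xff
[4] flags=0000 → (cmp)
[5] flags=0000 VC?T → r1=0x92
[6] flags=0000 MI?F → skip
[7] flags=0000 GT?T → r1=0xae

FIX = (r1, 0xae)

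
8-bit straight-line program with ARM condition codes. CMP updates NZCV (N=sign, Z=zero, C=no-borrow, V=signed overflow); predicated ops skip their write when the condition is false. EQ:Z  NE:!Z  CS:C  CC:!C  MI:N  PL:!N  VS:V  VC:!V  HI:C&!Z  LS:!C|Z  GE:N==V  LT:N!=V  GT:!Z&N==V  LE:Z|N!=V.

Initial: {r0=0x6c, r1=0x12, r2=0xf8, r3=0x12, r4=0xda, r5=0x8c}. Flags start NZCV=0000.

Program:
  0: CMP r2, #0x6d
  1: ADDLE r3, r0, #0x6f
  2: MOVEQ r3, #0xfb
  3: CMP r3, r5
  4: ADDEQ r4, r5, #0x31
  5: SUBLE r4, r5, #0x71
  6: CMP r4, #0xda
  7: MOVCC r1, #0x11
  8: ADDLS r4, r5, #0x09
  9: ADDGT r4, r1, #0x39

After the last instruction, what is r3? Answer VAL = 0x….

[0] flags=1010 → (cmp)
[1] flags=1010 LE?T → r3=0xdb
[2] flags=1010 EQ?F → skip
[3] flags=0010 → (cmp)
[4] flags=0010 EQ?F → skip
[5] flags=0010 LE?F → skip
[6] flags=0110 → (cmp)
[7] flags=0110 CC?F → skip
[8] flags=0110 LS?T → r4=0x95
[9] flags=0110 GT?F → skip

VAL = 0xdb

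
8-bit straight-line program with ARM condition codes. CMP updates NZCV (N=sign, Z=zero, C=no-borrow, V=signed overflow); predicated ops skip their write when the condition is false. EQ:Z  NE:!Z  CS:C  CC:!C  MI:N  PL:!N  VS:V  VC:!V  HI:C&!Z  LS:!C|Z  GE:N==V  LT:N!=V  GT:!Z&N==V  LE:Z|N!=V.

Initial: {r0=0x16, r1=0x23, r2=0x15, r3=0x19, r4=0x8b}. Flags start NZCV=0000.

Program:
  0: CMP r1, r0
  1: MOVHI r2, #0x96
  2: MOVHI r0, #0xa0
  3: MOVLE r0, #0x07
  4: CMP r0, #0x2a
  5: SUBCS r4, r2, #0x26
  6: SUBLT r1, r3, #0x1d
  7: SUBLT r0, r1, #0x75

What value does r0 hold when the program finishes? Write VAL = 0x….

VAL = 0x87

[0] flags=0010 → (cmp)
[1] flags=0010 HI?T → r2=0x96
[2] flags=0010 HI?T → r0=0xa0
[3] flags=0010 LE?F → skip
[4] flags=0011 → (cmp)
[5] flags=0011 CS?T → r4=0x70
[6] flags=0011 LT?T → r1=0xfc
[7] flags=0011 LT?T → r0=0x87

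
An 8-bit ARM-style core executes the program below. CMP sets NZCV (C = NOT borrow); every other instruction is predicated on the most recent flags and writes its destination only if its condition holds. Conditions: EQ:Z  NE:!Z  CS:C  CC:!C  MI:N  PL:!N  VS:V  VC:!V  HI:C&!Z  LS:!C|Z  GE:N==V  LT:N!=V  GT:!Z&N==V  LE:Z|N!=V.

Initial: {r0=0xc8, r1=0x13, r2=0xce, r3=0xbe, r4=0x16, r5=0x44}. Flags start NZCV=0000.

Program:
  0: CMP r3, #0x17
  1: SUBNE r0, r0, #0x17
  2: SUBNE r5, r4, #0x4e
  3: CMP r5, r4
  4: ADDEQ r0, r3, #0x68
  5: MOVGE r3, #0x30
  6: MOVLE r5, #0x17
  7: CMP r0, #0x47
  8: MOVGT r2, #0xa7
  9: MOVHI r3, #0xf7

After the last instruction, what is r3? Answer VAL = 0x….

[0] flags=1010 → (cmp)
[1] flags=1010 NE?T → r0=0xb1
[2] flags=1010 NE?T → r5=0xc8
[3] flags=1010 → (cmp)
[4] flags=1010 EQ?F → skip
[5] flags=1010 GE?F → skip
[6] flags=1010 LE?T → r5=0x17
[7] flags=0011 → (cmp)
[8] flags=0011 GT?F → skip
[9] flags=0011 HI?T → r3=0xf7

VAL = 0xf7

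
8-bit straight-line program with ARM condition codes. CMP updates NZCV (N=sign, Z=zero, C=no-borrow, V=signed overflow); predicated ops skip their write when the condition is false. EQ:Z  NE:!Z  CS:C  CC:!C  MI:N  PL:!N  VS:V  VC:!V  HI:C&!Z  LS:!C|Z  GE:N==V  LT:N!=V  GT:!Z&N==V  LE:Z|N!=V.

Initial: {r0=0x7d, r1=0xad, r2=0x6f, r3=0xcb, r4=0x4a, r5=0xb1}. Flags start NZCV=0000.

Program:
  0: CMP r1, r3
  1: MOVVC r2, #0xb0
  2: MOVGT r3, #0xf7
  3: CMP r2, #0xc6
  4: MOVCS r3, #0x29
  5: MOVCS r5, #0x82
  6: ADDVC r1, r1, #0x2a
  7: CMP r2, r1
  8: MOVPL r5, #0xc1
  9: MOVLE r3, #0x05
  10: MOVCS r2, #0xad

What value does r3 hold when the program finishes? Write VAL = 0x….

0: ✓ CMP  NZCV=1000
1: ✓ MOVVC  r2←0xb0
2: · MOVGT
3: ✓ CMP  NZCV=1000
4: · MOVCS
5: · MOVCS
6: ✓ ADDVC  r1←0xd7
7: ✓ CMP  NZCV=1000
8: · MOVPL
9: ✓ MOVLE  r3←0x05
10: · MOVCS

VAL = 0x05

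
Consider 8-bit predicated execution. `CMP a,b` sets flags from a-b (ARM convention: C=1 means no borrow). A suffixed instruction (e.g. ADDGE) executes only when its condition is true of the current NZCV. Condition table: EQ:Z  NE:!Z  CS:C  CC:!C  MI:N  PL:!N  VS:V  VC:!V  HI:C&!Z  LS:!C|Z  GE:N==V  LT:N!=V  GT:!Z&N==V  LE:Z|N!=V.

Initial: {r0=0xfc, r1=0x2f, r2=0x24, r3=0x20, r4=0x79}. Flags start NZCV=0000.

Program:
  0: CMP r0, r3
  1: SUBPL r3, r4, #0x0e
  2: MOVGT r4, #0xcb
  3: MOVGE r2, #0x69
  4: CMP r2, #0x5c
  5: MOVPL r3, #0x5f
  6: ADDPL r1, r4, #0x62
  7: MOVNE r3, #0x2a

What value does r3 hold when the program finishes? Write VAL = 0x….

VAL = 0x2a

0: ✓ CMP  NZCV=1010
1: · SUBPL
2: · MOVGT
3: · MOVGE
4: ✓ CMP  NZCV=1000
5: · MOVPL
6: · ADDPL
7: ✓ MOVNE  r3←0x2a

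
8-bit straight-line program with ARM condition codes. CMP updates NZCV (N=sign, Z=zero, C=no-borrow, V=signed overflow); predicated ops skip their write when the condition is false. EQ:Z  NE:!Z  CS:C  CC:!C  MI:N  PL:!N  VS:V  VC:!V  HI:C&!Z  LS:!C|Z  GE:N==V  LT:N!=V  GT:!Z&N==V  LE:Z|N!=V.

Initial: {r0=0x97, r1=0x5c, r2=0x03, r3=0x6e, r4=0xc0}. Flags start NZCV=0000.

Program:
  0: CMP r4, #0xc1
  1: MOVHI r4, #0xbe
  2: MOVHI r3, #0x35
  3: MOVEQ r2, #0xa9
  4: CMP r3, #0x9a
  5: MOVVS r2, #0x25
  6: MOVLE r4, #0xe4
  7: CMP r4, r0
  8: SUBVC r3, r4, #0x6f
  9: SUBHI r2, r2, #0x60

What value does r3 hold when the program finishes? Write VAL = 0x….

0: ✓ CMP  NZCV=1000
1: · MOVHI
2: · MOVHI
3: · MOVEQ
4: ✓ CMP  NZCV=1001
5: ✓ MOVVS  r2←0x25
6: · MOVLE
7: ✓ CMP  NZCV=0010
8: ✓ SUBVC  r3←0x51
9: ✓ SUBHI  r2←0xc5

VAL = 0x51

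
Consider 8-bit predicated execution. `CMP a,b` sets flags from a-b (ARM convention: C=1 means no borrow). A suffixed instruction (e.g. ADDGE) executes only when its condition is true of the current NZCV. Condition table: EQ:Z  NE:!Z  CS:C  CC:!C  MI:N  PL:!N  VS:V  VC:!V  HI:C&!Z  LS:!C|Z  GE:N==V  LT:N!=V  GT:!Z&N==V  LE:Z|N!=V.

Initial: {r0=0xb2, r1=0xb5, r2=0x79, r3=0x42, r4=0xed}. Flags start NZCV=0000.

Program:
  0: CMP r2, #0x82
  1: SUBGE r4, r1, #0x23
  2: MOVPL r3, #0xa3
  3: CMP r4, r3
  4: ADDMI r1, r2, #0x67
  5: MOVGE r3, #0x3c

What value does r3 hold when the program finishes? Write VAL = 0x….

VAL = 0x42

0: ✓ CMP  NZCV=1001
1: ✓ SUBGE  r4←0x92
2: · MOVPL
3: ✓ CMP  NZCV=0011
4: · ADDMI
5: · MOVGE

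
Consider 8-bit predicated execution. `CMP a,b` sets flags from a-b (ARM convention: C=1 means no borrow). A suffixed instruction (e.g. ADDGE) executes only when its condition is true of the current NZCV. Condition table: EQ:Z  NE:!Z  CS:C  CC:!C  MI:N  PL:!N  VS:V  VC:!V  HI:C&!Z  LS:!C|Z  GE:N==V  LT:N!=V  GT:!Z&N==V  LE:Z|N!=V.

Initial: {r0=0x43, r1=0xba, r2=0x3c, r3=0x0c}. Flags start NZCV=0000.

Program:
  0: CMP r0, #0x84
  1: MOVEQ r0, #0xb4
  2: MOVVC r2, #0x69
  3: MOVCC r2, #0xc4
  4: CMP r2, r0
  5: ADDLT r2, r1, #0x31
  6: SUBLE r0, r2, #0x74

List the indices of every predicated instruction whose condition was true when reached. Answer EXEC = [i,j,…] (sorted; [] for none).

[0] flags=1001 → (cmp)
[1] flags=1001 EQ?F → skip
[2] flags=1001 VC?F → skip
[3] flags=1001 CC?T → r2=0xc4
[4] flags=1010 → (cmp)
[5] flags=1010 LT?T → r2=0xeb
[6] flags=1010 LE?T → r0=0x77

EXEC = [3,5,6]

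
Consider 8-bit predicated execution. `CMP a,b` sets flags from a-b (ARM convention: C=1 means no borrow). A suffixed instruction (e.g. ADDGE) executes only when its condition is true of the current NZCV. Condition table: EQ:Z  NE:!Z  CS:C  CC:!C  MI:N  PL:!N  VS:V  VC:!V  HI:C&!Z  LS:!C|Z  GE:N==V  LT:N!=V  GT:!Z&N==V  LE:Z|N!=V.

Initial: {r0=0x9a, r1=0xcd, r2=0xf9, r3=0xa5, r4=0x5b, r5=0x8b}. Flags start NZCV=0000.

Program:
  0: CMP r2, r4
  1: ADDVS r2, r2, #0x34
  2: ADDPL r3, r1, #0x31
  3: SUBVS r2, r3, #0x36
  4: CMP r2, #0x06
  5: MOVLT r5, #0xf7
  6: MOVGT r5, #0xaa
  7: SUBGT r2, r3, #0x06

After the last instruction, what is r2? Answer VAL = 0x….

VAL = 0xf9

[0] flags=1010 → (cmp)
[1] flags=1010 VS?F → skip
[2] flags=1010 PL?F → skip
[3] flags=1010 VS?F → skip
[4] flags=1010 → (cmp)
[5] flags=1010 LT?T → r5=0xf7
[6] flags=1010 GT?F → skip
[7] flags=1010 GT?F → skip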